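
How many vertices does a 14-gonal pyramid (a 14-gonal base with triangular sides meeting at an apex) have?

A pyramid on an n-gon base has one n-gon and n triangles: V = 14 + 1 = 15, E = 2·14 = 28, F = 14 + 1 = 15.

15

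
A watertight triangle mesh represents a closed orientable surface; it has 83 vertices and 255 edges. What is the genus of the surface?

Every face is a triangle and each edge borders two faces, so 3F = 2·255, giving F = 170.
χ = V − E + F = 83 − 255 + 170 = -2.
For a closed orientable surface χ = 2 − 2g, so g = (2 − (-2))/2 = 2.

2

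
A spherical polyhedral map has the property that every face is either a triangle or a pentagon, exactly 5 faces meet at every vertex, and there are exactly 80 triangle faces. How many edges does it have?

150

Let x be the number of pentagons; then F = 80 + x.
Edge–face incidences: 2E = 3·80 + 5·x = 240 + 5x.
Every vertex has degree 5, so 5V = 2E.
Euler: V − E + F = 2 ⇒ (2E)/5 − E + (80 + x) = 2.
Multiply by 10: 2·(2E) − 5·(2E) + 10·(80 + x) = 20, i.e. 800 + 10x − 3·(240 + 5x) = 20.
Collecting terms: −5x + 80 = 20, so −5x = −60, so x = 12.
Then 2E = 240 + 5·12 = 300, so E = 150, V = 2E/5 = 60, F = 80 + 12 = 92.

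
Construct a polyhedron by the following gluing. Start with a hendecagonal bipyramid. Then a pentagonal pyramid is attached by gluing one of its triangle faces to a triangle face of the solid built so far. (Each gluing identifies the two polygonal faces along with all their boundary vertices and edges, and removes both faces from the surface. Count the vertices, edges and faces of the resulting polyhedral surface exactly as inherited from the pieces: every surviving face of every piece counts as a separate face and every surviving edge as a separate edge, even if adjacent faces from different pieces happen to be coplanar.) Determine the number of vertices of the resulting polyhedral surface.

16

A hendecagonal bipyramid: V=13, E=33, F=22.
Attach a pentagonal pyramid (V=6, E=10, F=6) along a 3-gon: merge 3 vertices and 3 edges, delete both glued faces → V=16, E=40, F=26.
Check: V − E + F = 16 − 40 + 26 = 2.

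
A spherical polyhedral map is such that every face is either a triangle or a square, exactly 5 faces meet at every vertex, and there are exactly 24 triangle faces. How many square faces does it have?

Let x be the number of squares; then F = 24 + x.
Edge–face incidences: 2E = 3·24 + 4·x = 72 + 4x.
Every vertex has degree 5, so 5V = 2E.
Euler: V − E + F = 2 ⇒ (2E)/5 − E + (24 + x) = 2.
Multiply by 10: 2·(2E) − 5·(2E) + 10·(24 + x) = 20, i.e. 240 + 10x − 3·(72 + 4x) = 20.
Collecting terms: −2x + 24 = 20, so −2x = −4, so x = 2.
Then 2E = 72 + 4·2 = 80, so E = 40, V = 2E/5 = 16, F = 24 + 2 = 26.

2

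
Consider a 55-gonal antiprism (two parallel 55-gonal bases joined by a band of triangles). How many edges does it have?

220

An antiprism on an n-gon has two n-gon caps and 2n triangles: V = 2·55 = 110, E = 4·55 = 220, F = 2·55 + 2 = 112.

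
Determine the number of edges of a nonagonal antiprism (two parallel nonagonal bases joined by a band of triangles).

An antiprism on an n-gon has two n-gon caps and 2n triangles: V = 2·9 = 18, E = 4·9 = 36, F = 2·9 + 2 = 20.

36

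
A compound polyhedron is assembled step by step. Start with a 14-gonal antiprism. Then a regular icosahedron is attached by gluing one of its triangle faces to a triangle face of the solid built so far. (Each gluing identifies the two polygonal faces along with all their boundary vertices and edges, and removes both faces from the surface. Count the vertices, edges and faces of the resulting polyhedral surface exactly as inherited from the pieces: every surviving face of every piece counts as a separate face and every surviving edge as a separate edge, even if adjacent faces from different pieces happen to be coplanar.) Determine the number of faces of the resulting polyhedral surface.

A 14-gonal antiprism: V=28, E=56, F=30.
Attach a regular icosahedron (V=12, E=30, F=20) along a 3-gon: merge 3 vertices and 3 edges, delete both glued faces → V=37, E=83, F=48.
Check: V − E + F = 37 − 83 + 48 = 2.

48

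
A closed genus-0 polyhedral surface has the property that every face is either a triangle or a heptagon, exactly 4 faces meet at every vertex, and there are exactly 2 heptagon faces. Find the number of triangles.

Let x be the number of triangles; then F = 2 + x.
Edge–face incidences: 2E = 7·2 + 3·x = 14 + 3x.
Every vertex has degree 4, so 4V = 2E.
Euler: V − E + F = 2 ⇒ (2E)/4 − E + (2 + x) = 2.
Multiply by 8: 2·(2E) − 4·(2E) + 8·(2 + x) = 16, i.e. 16 + 8x − 2·(14 + 3x) = 16.
Collecting terms: 2x − 12 = 16, so 2x = 28, so x = 14.
Then 2E = 14 + 3·14 = 56, so E = 28, V = 2E/4 = 14, F = 2 + 14 = 16.

14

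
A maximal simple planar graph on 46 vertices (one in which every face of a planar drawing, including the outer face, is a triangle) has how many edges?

In a plane triangulation 3F = 2E and V − E + F = 2, so E = 3V − 6 = 3·46 − 6 = 132.

132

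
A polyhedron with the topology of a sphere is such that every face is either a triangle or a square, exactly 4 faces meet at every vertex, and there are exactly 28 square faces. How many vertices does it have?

34

Let x be the number of triangles; then F = 28 + x.
Edge–face incidences: 2E = 4·28 + 3·x = 112 + 3x.
Every vertex has degree 4, so 4V = 2E.
Euler: V − E + F = 2 ⇒ (2E)/4 − E + (28 + x) = 2.
Multiply by 8: 2·(2E) − 4·(2E) + 8·(28 + x) = 16, i.e. 224 + 8x − 2·(112 + 3x) = 16.
Collecting terms: 2x = 16, so x = 8.
Then 2E = 112 + 3·8 = 136, so E = 68, V = 2E/4 = 34, F = 28 + 8 = 36.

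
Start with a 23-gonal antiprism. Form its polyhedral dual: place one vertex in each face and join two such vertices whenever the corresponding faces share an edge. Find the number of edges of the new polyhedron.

The base solid has V = 46, E = 92, F = 48.
The dual swaps V and F and preserves E: V′ = F = 48, E′ = E = 92, F′ = V = 46.

92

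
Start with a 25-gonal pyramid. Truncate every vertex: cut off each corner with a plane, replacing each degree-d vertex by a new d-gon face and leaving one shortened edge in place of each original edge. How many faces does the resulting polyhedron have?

The base solid has V = 26, E = 50, F = 26.
Truncation replaces each original edge-end by a new vertex, so V′ = 2E = 100.
Each original edge survives, and each old vertex of degree d contributes d new edges; summing degrees gives Σd = 2E, so E′ = E + 2E = 3E = 150.
Each original face survives and each original vertex becomes one new face: F′ = F + V = 52.

52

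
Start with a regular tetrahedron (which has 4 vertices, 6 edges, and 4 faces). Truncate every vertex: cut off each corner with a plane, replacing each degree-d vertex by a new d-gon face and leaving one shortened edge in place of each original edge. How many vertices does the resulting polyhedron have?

Truncation replaces each original edge-end by a new vertex, so V′ = 2E = 12.
Each original edge survives, and each old vertex of degree d contributes d new edges; summing degrees gives Σd = 2E, so E′ = E + 2E = 3E = 18.
Each original face survives and each original vertex becomes one new face: F′ = F + V = 8.

12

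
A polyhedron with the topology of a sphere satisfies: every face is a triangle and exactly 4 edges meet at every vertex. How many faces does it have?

Each face has 3 edges and each edge borders two faces, so 2E = 3F.
Each vertex has degree 4, so 4V = 2E and hence V = 3F/4.
Euler: V − E + F = 2 ⇒ (3F/4) − (3F/2) + F = 2.
Multiply by 8: (6 − 12 + 8)F = 16, i.e. 2F = 16.
So F = 8, E = 3·8/2 = 12, V = 3·8/4 = 6.

8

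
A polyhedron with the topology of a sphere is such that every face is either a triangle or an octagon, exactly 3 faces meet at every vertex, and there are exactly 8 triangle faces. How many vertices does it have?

24

Let x be the number of octagons; then F = 8 + x.
Edge–face incidences: 2E = 3·8 + 8·x = 24 + 8x.
Every vertex has degree 3, so 3V = 2E.
Euler: V − E + F = 2 ⇒ (2E)/3 − E + (8 + x) = 2.
Multiply by 6: 2·(2E) − 3·(2E) + 6·(8 + x) = 12, i.e. 48 + 6x − (24 + 8x) = 12.
Collecting terms: −2x + 24 = 12, so −2x = −12, so x = 6.
Then 2E = 24 + 8·6 = 72, so E = 36, V = 2E/3 = 24, F = 8 + 6 = 14.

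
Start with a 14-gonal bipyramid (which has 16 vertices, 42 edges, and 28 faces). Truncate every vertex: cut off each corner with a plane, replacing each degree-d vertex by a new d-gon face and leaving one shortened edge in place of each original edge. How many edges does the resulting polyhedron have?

Truncation replaces each original edge-end by a new vertex, so V′ = 2E = 84.
Each original edge survives, and each old vertex of degree d contributes d new edges; summing degrees gives Σd = 2E, so E′ = E + 2E = 3E = 126.
Each original face survives and each original vertex becomes one new face: F′ = F + V = 44.

126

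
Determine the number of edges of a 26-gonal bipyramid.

78

A bipyramid over an n-gon has 2n triangular faces and n + 2 vertices: V = 26 + 2 = 28, E = 3·26 = 78, F = 2·26 = 52.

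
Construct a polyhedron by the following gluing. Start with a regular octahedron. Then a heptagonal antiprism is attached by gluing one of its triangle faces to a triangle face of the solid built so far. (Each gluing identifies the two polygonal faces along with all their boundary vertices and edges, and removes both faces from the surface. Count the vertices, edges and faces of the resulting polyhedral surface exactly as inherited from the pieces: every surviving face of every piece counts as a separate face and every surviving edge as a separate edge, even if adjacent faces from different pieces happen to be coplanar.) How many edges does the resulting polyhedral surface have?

A regular octahedron: V=6, E=12, F=8.
Attach a heptagonal antiprism (V=14, E=28, F=16) along a 3-gon: merge 3 vertices and 3 edges, delete both glued faces → V=17, E=37, F=22.
Check: V − E + F = 17 − 37 + 22 = 2.

37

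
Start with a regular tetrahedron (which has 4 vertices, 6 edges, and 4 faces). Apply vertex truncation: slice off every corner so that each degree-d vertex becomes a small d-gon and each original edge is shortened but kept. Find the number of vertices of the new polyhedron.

12

Truncation replaces each original edge-end by a new vertex, so V′ = 2E = 12.
Each original edge survives, and each old vertex of degree d contributes d new edges; summing degrees gives Σd = 2E, so E′ = E + 2E = 3E = 18.
Each original face survives and each original vertex becomes one new face: F′ = F + V = 8.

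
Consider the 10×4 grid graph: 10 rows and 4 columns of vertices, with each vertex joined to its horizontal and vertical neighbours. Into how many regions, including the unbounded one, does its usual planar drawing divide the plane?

28

The grid has V = 10·4 = 40 vertices and E = 10·3 + 4·9 = 66 edges.
F = 2 − V + E = 2 − 40 + 66 = 28.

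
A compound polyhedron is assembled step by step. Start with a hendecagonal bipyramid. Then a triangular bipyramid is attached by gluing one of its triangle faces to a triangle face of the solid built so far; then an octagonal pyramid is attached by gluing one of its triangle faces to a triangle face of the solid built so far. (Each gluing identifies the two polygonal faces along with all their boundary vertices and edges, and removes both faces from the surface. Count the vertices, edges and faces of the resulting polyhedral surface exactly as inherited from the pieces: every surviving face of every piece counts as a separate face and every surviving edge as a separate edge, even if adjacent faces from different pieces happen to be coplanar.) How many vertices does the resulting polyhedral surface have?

21

A hendecagonal bipyramid: V=13, E=33, F=22.
Attach a triangular bipyramid (V=5, E=9, F=6) along a 3-gon: merge 3 vertices and 3 edges, delete both glued faces → V=15, E=39, F=26.
Attach an octagonal pyramid (V=9, E=16, F=9) along a 3-gon: merge 3 vertices and 3 edges, delete both glued faces → V=21, E=52, F=33.
Check: V − E + F = 21 − 52 + 33 = 2.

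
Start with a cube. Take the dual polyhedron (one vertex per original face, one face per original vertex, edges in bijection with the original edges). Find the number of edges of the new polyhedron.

The base solid has V = 8, E = 12, F = 6.
The dual swaps V and F and preserves E: V′ = F = 6, E′ = E = 12, F′ = V = 8.

12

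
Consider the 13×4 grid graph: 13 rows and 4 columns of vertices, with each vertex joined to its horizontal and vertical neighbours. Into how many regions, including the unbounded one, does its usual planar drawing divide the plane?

The grid has V = 13·4 = 52 vertices and E = 13·3 + 4·12 = 87 edges.
F = 2 − V + E = 2 − 52 + 87 = 37.

37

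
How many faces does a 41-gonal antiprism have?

An antiprism on an n-gon has two n-gon caps and 2n triangles: V = 2·41 = 82, E = 4·41 = 164, F = 2·41 + 2 = 84.

84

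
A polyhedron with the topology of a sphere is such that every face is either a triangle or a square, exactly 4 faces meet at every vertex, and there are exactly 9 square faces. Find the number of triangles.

Let x be the number of triangles; then F = 9 + x.
Edge–face incidences: 2E = 4·9 + 3·x = 36 + 3x.
Every vertex has degree 4, so 4V = 2E.
Euler: V − E + F = 2 ⇒ (2E)/4 − E + (9 + x) = 2.
Multiply by 8: 2·(2E) − 4·(2E) + 8·(9 + x) = 16, i.e. 72 + 8x − 2·(36 + 3x) = 16.
Collecting terms: 2x = 16, so x = 8.
Then 2E = 36 + 3·8 = 60, so E = 30, V = 2E/4 = 15, F = 9 + 8 = 17.

8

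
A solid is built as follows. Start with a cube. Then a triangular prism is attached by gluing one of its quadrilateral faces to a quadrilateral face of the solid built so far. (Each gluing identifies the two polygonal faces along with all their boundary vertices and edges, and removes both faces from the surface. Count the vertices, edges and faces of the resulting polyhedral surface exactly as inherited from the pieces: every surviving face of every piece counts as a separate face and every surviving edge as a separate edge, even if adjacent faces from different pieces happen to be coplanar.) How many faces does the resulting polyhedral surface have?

9

A cube: V=8, E=12, F=6.
Attach a triangular prism (V=6, E=9, F=5) along a 4-gon: merge 4 vertices and 4 edges, delete both glued faces → V=10, E=17, F=9.
Check: V − E + F = 10 − 17 + 9 = 2.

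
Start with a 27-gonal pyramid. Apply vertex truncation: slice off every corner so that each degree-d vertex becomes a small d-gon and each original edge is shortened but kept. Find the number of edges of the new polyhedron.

162

The base solid has V = 28, E = 54, F = 28.
Truncation replaces each original edge-end by a new vertex, so V′ = 2E = 108.
Each original edge survives, and each old vertex of degree d contributes d new edges; summing degrees gives Σd = 2E, so E′ = E + 2E = 3E = 162.
Each original face survives and each original vertex becomes one new face: F′ = F + V = 56.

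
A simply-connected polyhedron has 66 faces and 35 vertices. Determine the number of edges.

99

Here V − E + F = 2.
E = V + F − (2) = 35 + 66 − (2) = 99.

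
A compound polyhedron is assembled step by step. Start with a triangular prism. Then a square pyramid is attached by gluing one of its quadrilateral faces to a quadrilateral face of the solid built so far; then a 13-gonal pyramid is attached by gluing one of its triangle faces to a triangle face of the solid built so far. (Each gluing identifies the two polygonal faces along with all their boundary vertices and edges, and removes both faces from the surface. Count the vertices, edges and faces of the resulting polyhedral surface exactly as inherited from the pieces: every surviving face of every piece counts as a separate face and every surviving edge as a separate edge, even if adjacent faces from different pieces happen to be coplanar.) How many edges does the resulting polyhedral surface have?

36

A triangular prism: V=6, E=9, F=5.
Attach a square pyramid (V=5, E=8, F=5) along a 4-gon: merge 4 vertices and 4 edges, delete both glued faces → V=7, E=13, F=8.
Attach a 13-gonal pyramid (V=14, E=26, F=14) along a 3-gon: merge 3 vertices and 3 edges, delete both glued faces → V=18, E=36, F=20.
Check: V − E + F = 18 − 36 + 20 = 2.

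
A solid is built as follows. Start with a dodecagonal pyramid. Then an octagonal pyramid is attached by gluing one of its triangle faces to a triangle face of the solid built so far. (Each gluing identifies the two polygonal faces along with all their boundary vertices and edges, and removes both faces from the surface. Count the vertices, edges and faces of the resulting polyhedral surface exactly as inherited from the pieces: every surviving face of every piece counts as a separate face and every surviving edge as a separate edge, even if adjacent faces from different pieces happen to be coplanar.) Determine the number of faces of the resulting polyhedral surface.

A dodecagonal pyramid: V=13, E=24, F=13.
Attach an octagonal pyramid (V=9, E=16, F=9) along a 3-gon: merge 3 vertices and 3 edges, delete both glued faces → V=19, E=37, F=20.
Check: V − E + F = 19 − 37 + 20 = 2.

20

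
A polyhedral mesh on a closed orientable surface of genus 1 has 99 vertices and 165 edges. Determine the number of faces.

For a closed orientable surface of genus 1, χ = 2 − 2·1 = 0.
F = 0 − V + E = 0 − 99 + 165 = 66.

66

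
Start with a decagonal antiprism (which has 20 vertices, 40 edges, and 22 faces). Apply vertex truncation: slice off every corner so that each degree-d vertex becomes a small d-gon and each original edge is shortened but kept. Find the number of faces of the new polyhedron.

42

Truncation replaces each original edge-end by a new vertex, so V′ = 2E = 80.
Each original edge survives, and each old vertex of degree d contributes d new edges; summing degrees gives Σd = 2E, so E′ = E + 2E = 3E = 120.
Each original face survives and each original vertex becomes one new face: F′ = F + V = 42.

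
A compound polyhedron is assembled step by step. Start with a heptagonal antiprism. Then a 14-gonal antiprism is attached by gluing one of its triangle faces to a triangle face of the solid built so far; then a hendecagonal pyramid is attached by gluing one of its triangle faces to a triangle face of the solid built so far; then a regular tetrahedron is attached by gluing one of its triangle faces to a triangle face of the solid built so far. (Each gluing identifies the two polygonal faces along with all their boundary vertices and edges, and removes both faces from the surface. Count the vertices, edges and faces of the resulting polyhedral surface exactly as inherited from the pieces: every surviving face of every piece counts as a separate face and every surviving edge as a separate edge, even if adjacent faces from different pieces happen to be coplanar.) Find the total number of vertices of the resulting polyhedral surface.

49

A heptagonal antiprism: V=14, E=28, F=16.
Attach a 14-gonal antiprism (V=28, E=56, F=30) along a 3-gon: merge 3 vertices and 3 edges, delete both glued faces → V=39, E=81, F=44.
Attach a hendecagonal pyramid (V=12, E=22, F=12) along a 3-gon: merge 3 vertices and 3 edges, delete both glued faces → V=48, E=100, F=54.
Attach a regular tetrahedron (V=4, E=6, F=4) along a 3-gon: merge 3 vertices and 3 edges, delete both glued faces → V=49, E=103, F=56.
Check: V − E + F = 49 − 103 + 56 = 2.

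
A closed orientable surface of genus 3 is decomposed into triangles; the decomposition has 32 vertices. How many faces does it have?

χ = 2 − 2·3 = -4, and every face is a triangle so 3F = 2E.
V − E + F = -4 with E = 3F/2 gives 32 − (3/2 − 1)·F = -4, so F = 72 and E = 108.

72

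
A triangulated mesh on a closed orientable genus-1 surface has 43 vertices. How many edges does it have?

129

χ = 2 − 2·1 = 0, and every face is a triangle so 3F = 2E.
V − E + F = 0 with E = 3F/2 gives 43 − (3/2 − 1)·F = 0, so F = 86 and E = 129.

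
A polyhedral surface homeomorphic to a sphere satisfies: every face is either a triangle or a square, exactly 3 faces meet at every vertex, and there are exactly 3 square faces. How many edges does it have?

9

Let x be the number of triangles; then F = 3 + x.
Edge–face incidences: 2E = 4·3 + 3·x = 12 + 3x.
Every vertex has degree 3, so 3V = 2E.
Euler: V − E + F = 2 ⇒ (2E)/3 − E + (3 + x) = 2.
Multiply by 6: 2·(2E) − 3·(2E) + 6·(3 + x) = 12, i.e. 18 + 6x − (12 + 3x) = 12.
Collecting terms: 3x + 6 = 12, so 3x = 6, so x = 2.
Then 2E = 12 + 3·2 = 18, so E = 9, V = 2E/3 = 6, F = 3 + 2 = 5.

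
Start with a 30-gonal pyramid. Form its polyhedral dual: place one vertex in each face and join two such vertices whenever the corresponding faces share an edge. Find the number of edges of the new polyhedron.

The base solid has V = 31, E = 60, F = 31.
The dual swaps V and F and preserves E: V′ = F = 31, E′ = E = 60, F′ = V = 31.

60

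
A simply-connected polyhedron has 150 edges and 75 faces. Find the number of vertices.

Here V − E + F = 2.
V = 2 + E − F = 2 + 150 − 75 = 77.

77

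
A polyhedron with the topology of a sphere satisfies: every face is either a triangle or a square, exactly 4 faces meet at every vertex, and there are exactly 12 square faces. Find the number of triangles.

Let x be the number of triangles; then F = 12 + x.
Edge–face incidences: 2E = 4·12 + 3·x = 48 + 3x.
Every vertex has degree 4, so 4V = 2E.
Euler: V − E + F = 2 ⇒ (2E)/4 − E + (12 + x) = 2.
Multiply by 8: 2·(2E) − 4·(2E) + 8·(12 + x) = 16, i.e. 96 + 8x − 2·(48 + 3x) = 16.
Collecting terms: 2x = 16, so x = 8.
Then 2E = 48 + 3·8 = 72, so E = 36, V = 2E/4 = 18, F = 12 + 8 = 20.

8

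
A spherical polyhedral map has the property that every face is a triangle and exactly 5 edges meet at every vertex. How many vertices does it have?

Each face has 3 edges and each edge borders two faces, so 2E = 3F.
Each vertex has degree 5, so 5V = 2E and hence V = 3F/5.
Euler: V − E + F = 2 ⇒ (3F/5) − (3F/2) + F = 2.
Multiply by 10: (6 − 15 + 10)F = 20, i.e. 1F = 20.
So F = 20, E = 3·20/2 = 30, V = 3·20/5 = 12.

12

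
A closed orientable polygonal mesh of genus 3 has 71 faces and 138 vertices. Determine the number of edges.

For a closed orientable surface of genus 3, χ = 2 − 2·3 = -4.
E = V + F − (-4) = 138 + 71 − (-4) = 213.

213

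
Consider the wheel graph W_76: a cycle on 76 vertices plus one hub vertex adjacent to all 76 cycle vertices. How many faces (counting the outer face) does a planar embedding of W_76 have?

W_76 has V = 76 + 1 = 77 vertices and E = 2·76 = 152 edges.
By Euler's formula F = 2 − V + E = 2 − 77 + 152 = 77.

77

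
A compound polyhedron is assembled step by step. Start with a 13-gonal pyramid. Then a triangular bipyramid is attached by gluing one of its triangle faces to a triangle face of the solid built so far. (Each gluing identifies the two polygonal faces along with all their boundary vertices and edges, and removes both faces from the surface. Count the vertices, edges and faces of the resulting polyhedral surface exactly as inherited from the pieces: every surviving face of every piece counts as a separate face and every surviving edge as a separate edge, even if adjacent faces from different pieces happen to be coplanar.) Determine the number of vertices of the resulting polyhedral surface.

A 13-gonal pyramid: V=14, E=26, F=14.
Attach a triangular bipyramid (V=5, E=9, F=6) along a 3-gon: merge 3 vertices and 3 edges, delete both glued faces → V=16, E=32, F=18.
Check: V − E + F = 16 − 32 + 18 = 2.

16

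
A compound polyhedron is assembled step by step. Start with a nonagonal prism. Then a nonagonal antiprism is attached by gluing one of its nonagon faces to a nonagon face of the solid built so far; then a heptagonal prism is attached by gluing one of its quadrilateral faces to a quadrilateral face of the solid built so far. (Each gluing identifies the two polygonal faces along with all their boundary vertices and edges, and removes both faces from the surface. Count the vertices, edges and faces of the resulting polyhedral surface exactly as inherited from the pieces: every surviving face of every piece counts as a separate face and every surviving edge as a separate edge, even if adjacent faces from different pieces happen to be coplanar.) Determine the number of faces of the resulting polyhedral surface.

36

A nonagonal prism: V=18, E=27, F=11.
Attach a nonagonal antiprism (V=18, E=36, F=20) along a 9-gon: merge 9 vertices and 9 edges, delete both glued faces → V=27, E=54, F=29.
Attach a heptagonal prism (V=14, E=21, F=9) along a 4-gon: merge 4 vertices and 4 edges, delete both glued faces → V=37, E=71, F=36.
Check: V − E + F = 37 − 71 + 36 = 2.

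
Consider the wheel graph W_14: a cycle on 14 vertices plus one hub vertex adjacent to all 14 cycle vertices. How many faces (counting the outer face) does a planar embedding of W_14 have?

15

W_14 has V = 14 + 1 = 15 vertices and E = 2·14 = 28 edges.
By Euler's formula F = 2 − V + E = 2 − 15 + 28 = 15.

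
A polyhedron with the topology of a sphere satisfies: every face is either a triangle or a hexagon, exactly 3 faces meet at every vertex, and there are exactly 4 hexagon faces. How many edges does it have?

18

Let x be the number of triangles; then F = 4 + x.
Edge–face incidences: 2E = 6·4 + 3·x = 24 + 3x.
Every vertex has degree 3, so 3V = 2E.
Euler: V − E + F = 2 ⇒ (2E)/3 − E + (4 + x) = 2.
Multiply by 6: 2·(2E) − 3·(2E) + 6·(4 + x) = 12, i.e. 24 + 6x − (24 + 3x) = 12.
Collecting terms: 3x = 12, so x = 4.
Then 2E = 24 + 3·4 = 36, so E = 18, V = 2E/3 = 12, F = 4 + 4 = 8.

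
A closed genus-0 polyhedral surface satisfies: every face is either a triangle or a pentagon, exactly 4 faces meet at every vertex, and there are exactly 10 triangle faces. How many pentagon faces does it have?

2

Let x be the number of pentagons; then F = 10 + x.
Edge–face incidences: 2E = 3·10 + 5·x = 30 + 5x.
Every vertex has degree 4, so 4V = 2E.
Euler: V − E + F = 2 ⇒ (2E)/4 − E + (10 + x) = 2.
Multiply by 8: 2·(2E) − 4·(2E) + 8·(10 + x) = 16, i.e. 80 + 8x − 2·(30 + 5x) = 16.
Collecting terms: −2x + 20 = 16, so −2x = −4, so x = 2.
Then 2E = 30 + 5·2 = 40, so E = 20, V = 2E/4 = 10, F = 10 + 2 = 12.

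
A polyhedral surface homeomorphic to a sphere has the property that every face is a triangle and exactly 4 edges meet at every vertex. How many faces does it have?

Each face has 3 edges and each edge borders two faces, so 2E = 3F.
Each vertex has degree 4, so 4V = 2E and hence V = 3F/4.
Euler: V − E + F = 2 ⇒ (3F/4) − (3F/2) + F = 2.
Multiply by 8: (6 − 12 + 8)F = 16, i.e. 2F = 16.
So F = 8, E = 3·8/2 = 12, V = 3·8/4 = 6.

8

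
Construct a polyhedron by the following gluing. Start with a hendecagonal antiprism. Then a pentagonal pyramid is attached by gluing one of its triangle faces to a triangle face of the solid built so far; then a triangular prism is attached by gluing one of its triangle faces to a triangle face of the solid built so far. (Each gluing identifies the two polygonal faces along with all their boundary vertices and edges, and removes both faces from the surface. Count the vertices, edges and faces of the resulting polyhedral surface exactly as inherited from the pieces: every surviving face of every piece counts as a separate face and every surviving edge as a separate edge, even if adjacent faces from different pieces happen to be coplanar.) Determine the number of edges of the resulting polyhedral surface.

57

A hendecagonal antiprism: V=22, E=44, F=24.
Attach a pentagonal pyramid (V=6, E=10, F=6) along a 3-gon: merge 3 vertices and 3 edges, delete both glued faces → V=25, E=51, F=28.
Attach a triangular prism (V=6, E=9, F=5) along a 3-gon: merge 3 vertices and 3 edges, delete both glued faces → V=28, E=57, F=31.
Check: V − E + F = 28 − 57 + 31 = 2.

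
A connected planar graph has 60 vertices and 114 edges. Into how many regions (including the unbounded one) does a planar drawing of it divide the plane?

Euler's formula for a connected plane graph: V − E + F = 2, so F = 2 − 60 + 114 = 56.

56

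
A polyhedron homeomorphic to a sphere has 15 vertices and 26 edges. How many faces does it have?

13

Here V − E + F = 2.
F = 2 − V + E = 2 − 15 + 26 = 13.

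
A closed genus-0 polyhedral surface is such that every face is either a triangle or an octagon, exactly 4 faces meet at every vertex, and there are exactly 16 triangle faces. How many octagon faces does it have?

2

Let x be the number of octagons; then F = 16 + x.
Edge–face incidences: 2E = 3·16 + 8·x = 48 + 8x.
Every vertex has degree 4, so 4V = 2E.
Euler: V − E + F = 2 ⇒ (2E)/4 − E + (16 + x) = 2.
Multiply by 8: 2·(2E) − 4·(2E) + 8·(16 + x) = 16, i.e. 128 + 8x − 2·(48 + 8x) = 16.
Collecting terms: −8x + 32 = 16, so −8x = −16, so x = 2.
Then 2E = 48 + 8·2 = 64, so E = 32, V = 2E/4 = 16, F = 16 + 2 = 18.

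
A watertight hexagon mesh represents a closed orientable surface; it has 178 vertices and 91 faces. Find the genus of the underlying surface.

3

Every face is a hexagon, so 2E = 6·91 = 546, giving E = 273.
χ = V − E + F = 178 − 273 + 91 = -4.
For a closed orientable surface χ = 2 − 2g, so g = (2 − (-4))/2 = 3.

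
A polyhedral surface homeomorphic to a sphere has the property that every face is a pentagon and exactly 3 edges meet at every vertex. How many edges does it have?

Each face has 5 edges and each edge borders two faces, so 2E = 5F.
Each vertex has degree 3, so 3V = 2E and hence V = 5F/3.
Euler: V − E + F = 2 ⇒ (5F/3) − (5F/2) + F = 2.
Multiply by 6: (10 − 15 + 6)F = 12, i.e. 1F = 12.
So F = 12, E = 5·12/2 = 30, V = 5·12/3 = 20.

30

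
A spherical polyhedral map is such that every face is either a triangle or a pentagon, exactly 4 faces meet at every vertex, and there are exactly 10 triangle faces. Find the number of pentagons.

Let x be the number of pentagons; then F = 10 + x.
Edge–face incidences: 2E = 3·10 + 5·x = 30 + 5x.
Every vertex has degree 4, so 4V = 2E.
Euler: V − E + F = 2 ⇒ (2E)/4 − E + (10 + x) = 2.
Multiply by 8: 2·(2E) − 4·(2E) + 8·(10 + x) = 16, i.e. 80 + 8x − 2·(30 + 5x) = 16.
Collecting terms: −2x + 20 = 16, so −2x = −4, so x = 2.
Then 2E = 30 + 5·2 = 40, so E = 20, V = 2E/4 = 10, F = 10 + 2 = 12.

2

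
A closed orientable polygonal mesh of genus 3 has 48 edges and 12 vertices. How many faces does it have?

32

For a closed orientable surface of genus 3, χ = 2 − 2·3 = -4.
F = -4 − V + E = -4 − 12 + 48 = 32.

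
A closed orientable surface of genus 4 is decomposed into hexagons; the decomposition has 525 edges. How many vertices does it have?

χ = 2 − 2·4 = -6, and every face is a hexagon so 6F = 2E.
F = 2E/6 = 175. Then V = -6 + E − F = -6 + 525 − 175 = 344.

344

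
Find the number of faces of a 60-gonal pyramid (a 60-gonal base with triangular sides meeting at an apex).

A pyramid on an n-gon base has one n-gon and n triangles: V = 60 + 1 = 61, E = 2·60 = 120, F = 60 + 1 = 61.

61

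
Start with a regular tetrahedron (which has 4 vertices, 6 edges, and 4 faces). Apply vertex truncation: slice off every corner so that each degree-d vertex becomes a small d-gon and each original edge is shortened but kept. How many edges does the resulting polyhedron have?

18

Truncation replaces each original edge-end by a new vertex, so V′ = 2E = 12.
Each original edge survives, and each old vertex of degree d contributes d new edges; summing degrees gives Σd = 2E, so E′ = E + 2E = 3E = 18.
Each original face survives and each original vertex becomes one new face: F′ = F + V = 8.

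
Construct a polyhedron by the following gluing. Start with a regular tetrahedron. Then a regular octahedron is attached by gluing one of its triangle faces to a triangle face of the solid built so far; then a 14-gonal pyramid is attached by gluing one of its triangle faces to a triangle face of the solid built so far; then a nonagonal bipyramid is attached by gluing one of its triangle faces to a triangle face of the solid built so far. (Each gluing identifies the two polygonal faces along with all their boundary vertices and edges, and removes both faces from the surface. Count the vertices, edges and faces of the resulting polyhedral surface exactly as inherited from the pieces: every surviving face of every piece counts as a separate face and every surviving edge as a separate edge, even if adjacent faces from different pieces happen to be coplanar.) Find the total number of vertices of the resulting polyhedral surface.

27

A regular tetrahedron: V=4, E=6, F=4.
Attach a regular octahedron (V=6, E=12, F=8) along a 3-gon: merge 3 vertices and 3 edges, delete both glued faces → V=7, E=15, F=10.
Attach a 14-gonal pyramid (V=15, E=28, F=15) along a 3-gon: merge 3 vertices and 3 edges, delete both glued faces → V=19, E=40, F=23.
Attach a nonagonal bipyramid (V=11, E=27, F=18) along a 3-gon: merge 3 vertices and 3 edges, delete both glued faces → V=27, E=64, F=39.
Check: V − E + F = 27 − 64 + 39 = 2.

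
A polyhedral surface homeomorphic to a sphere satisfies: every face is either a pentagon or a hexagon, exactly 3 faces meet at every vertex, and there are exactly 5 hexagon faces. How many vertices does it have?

30

Let x be the number of pentagons; then F = 5 + x.
Edge–face incidences: 2E = 6·5 + 5·x = 30 + 5x.
Every vertex has degree 3, so 3V = 2E.
Euler: V − E + F = 2 ⇒ (2E)/3 − E + (5 + x) = 2.
Multiply by 6: 2·(2E) − 3·(2E) + 6·(5 + x) = 12, i.e. 30 + 6x − (30 + 5x) = 12.
Collecting terms: x = 12.
Then 2E = 30 + 5·12 = 90, so E = 45, V = 2E/3 = 30, F = 5 + 12 = 17.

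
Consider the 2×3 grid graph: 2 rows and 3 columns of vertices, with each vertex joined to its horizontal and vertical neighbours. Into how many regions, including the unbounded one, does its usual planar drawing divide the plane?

3

The grid has V = 2·3 = 6 vertices and E = 2·2 + 3·1 = 7 edges.
F = 2 − V + E = 2 − 6 + 7 = 3.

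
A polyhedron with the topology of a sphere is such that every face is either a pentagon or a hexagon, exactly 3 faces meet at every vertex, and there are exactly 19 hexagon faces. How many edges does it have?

87

Let x be the number of pentagons; then F = 19 + x.
Edge–face incidences: 2E = 6·19 + 5·x = 114 + 5x.
Every vertex has degree 3, so 3V = 2E.
Euler: V − E + F = 2 ⇒ (2E)/3 − E + (19 + x) = 2.
Multiply by 6: 2·(2E) − 3·(2E) + 6·(19 + x) = 12, i.e. 114 + 6x − (114 + 5x) = 12.
Collecting terms: x = 12.
Then 2E = 114 + 5·12 = 174, so E = 87, V = 2E/3 = 58, F = 19 + 12 = 31.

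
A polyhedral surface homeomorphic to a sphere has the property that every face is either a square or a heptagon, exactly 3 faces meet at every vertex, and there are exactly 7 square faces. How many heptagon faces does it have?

Let x be the number of heptagons; then F = 7 + x.
Edge–face incidences: 2E = 4·7 + 7·x = 28 + 7x.
Every vertex has degree 3, so 3V = 2E.
Euler: V − E + F = 2 ⇒ (2E)/3 − E + (7 + x) = 2.
Multiply by 6: 2·(2E) − 3·(2E) + 6·(7 + x) = 12, i.e. 42 + 6x − (28 + 7x) = 12.
Collecting terms: −x + 14 = 12, so −x = −2, so x = 2.
Then 2E = 28 + 7·2 = 42, so E = 21, V = 2E/3 = 14, F = 7 + 2 = 9.

2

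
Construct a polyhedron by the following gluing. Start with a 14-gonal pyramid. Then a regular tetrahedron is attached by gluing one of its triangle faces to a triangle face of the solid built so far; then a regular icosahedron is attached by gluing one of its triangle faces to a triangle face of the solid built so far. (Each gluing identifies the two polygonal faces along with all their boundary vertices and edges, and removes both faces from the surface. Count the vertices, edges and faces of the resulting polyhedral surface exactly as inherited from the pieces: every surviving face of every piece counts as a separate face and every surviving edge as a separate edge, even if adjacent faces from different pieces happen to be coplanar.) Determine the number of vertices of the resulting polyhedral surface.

A 14-gonal pyramid: V=15, E=28, F=15.
Attach a regular tetrahedron (V=4, E=6, F=4) along a 3-gon: merge 3 vertices and 3 edges, delete both glued faces → V=16, E=31, F=17.
Attach a regular icosahedron (V=12, E=30, F=20) along a 3-gon: merge 3 vertices and 3 edges, delete both glued faces → V=25, E=58, F=35.
Check: V − E + F = 25 − 58 + 35 = 2.

25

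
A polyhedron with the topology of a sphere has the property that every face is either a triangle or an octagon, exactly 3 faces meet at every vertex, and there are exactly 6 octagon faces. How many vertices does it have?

24

Let x be the number of triangles; then F = 6 + x.
Edge–face incidences: 2E = 8·6 + 3·x = 48 + 3x.
Every vertex has degree 3, so 3V = 2E.
Euler: V − E + F = 2 ⇒ (2E)/3 − E + (6 + x) = 2.
Multiply by 6: 2·(2E) − 3·(2E) + 6·(6 + x) = 12, i.e. 36 + 6x − (48 + 3x) = 12.
Collecting terms: 3x − 12 = 12, so 3x = 24, so x = 8.
Then 2E = 48 + 3·8 = 72, so E = 36, V = 2E/3 = 24, F = 6 + 8 = 14.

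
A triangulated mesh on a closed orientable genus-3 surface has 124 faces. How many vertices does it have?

58

χ = 2 − 2·3 = -4, and every face is a triangle so 3F = 2E.
E = 3·124/2 = 186. Then V = -4 + E − F = -4 + 186 − 124 = 58.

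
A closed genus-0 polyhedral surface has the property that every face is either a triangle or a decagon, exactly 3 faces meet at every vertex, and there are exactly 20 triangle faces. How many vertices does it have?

Let x be the number of decagons; then F = 20 + x.
Edge–face incidences: 2E = 3·20 + 10·x = 60 + 10x.
Every vertex has degree 3, so 3V = 2E.
Euler: V − E + F = 2 ⇒ (2E)/3 − E + (20 + x) = 2.
Multiply by 6: 2·(2E) − 3·(2E) + 6·(20 + x) = 12, i.e. 120 + 6x − (60 + 10x) = 12.
Collecting terms: −4x + 60 = 12, so −4x = −48, so x = 12.
Then 2E = 60 + 10·12 = 180, so E = 90, V = 2E/3 = 60, F = 20 + 12 = 32.

60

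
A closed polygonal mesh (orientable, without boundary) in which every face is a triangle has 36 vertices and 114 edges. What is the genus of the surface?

2

Every face is a triangle and each edge borders two faces, so 3F = 2·114, giving F = 76.
χ = V − E + F = 36 − 114 + 76 = -2.
For a closed orientable surface χ = 2 − 2g, so g = (2 − (-2))/2 = 2.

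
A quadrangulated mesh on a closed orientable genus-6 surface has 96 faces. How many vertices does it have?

χ = 2 − 2·6 = -10, and every face is a square so 4F = 2E.
E = 4·96/2 = 192. Then V = -10 + E − F = -10 + 192 − 96 = 86.

86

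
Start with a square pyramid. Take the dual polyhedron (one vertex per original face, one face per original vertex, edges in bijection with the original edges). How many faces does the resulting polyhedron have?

5

The base solid has V = 5, E = 8, F = 5.
The dual swaps V and F and preserves E: V′ = F = 5, E′ = E = 8, F′ = V = 5.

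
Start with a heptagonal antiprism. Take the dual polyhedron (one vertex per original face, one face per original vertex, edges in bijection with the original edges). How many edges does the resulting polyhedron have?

28

The base solid has V = 14, E = 28, F = 16.
The dual swaps V and F and preserves E: V′ = F = 16, E′ = E = 28, F′ = V = 14.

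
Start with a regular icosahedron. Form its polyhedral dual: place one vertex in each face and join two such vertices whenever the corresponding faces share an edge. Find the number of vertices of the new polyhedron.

The base solid has V = 12, E = 30, F = 20.
The dual swaps V and F and preserves E: V′ = F = 20, E′ = E = 30, F′ = V = 12.

20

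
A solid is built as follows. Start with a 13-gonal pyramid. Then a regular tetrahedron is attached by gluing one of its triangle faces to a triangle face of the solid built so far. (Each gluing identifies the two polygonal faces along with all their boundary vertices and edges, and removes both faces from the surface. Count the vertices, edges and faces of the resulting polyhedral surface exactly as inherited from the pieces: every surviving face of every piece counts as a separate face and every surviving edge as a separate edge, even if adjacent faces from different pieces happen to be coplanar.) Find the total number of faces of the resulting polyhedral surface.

A 13-gonal pyramid: V=14, E=26, F=14.
Attach a regular tetrahedron (V=4, E=6, F=4) along a 3-gon: merge 3 vertices and 3 edges, delete both glued faces → V=15, E=29, F=16.
Check: V − E + F = 15 − 29 + 16 = 2.

16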